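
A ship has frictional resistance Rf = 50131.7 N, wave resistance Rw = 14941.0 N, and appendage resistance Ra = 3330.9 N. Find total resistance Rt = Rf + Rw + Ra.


Formula: Rt = Rf + Rw + Ra
Substituting: Rt = 50131.7 + 14941.0 + 3330.9
Result: Rt = 68403.6 N

68403.6 N


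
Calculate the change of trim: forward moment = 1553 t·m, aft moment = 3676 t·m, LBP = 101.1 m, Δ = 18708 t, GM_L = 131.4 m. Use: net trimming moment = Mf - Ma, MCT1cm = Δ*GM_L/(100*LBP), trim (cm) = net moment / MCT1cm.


Formula: net trimming moment = Mf - Ma; MCT1cm = Δ*GM_L/(100*LBP); trim = net moment / MCT1cm
Step 1 — net trimming moment = 1553 - 3676 = -2123 t·m
Step 2 — MCT1cm = 18708 * 131.4 / (100 * 101.1) = 243.1485 t·m/cm
Step 3 — trim = -2123 / 243.1485 ≈ -8.7313 cm (5 s.f.)

-8.7313 cm


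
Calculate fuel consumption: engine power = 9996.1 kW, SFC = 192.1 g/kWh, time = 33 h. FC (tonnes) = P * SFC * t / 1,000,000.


Formula: FC (tonnes) = P * SFC * t / 1,000,000
Step 1 — P * SFC * t = 9996.1 * 192.1 * 33 = 63368276.73 g
Step 2 — FC (tonnes) = 63368276.73 / 1,000,000 ≈ 63.368 tonnes (5 s.f.)

63.368 tonnes


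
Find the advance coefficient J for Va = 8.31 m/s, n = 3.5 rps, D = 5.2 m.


Formula: J = Va / (n * D)
Step 1 — n * D = 3.5 * 5.2 = 18.2
Step 2 — J = 8.31 / 18.2 ≈ 0.45659 (5 s.f.)

0.45659


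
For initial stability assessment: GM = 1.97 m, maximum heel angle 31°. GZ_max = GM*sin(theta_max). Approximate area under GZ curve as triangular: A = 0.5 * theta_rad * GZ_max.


Formula: GZ_max = GM * sin(theta); Area = 0.5 * theta_rad * GZ_max
Step 1 — GZ_max = 1.97 * sin(31°) = 1.97 * 0.515038 = 1.014625 m
Step 2 — theta_rad = 31 * pi/180 = 0.541052 rad
Step 3 — Area = 0.5 * 0.541052 * 1.014625 ≈ 0.27448 m·rad (5 s.f.)

0.27448 m·rad


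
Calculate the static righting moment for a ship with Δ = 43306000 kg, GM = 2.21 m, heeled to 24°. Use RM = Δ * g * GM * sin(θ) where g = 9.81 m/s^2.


Formula: GZ = GM * sin(theta); RM = disp * g * GZ
Step 1 — GZ = 2.21 * sin(24°) = 2.21 * 0.406737 = 0.898889 m
Step 2 — RM = 43306000 * 9.81 * 0.898889 ≈ 381880000 N·m (5 s.f.)

381880000 N·m


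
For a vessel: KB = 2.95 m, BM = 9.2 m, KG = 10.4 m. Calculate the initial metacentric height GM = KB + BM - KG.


Formula: GM = KB + BM - KG
Step 1 — KM = KB + BM = 2.95 + 9.2 = 12.15 m
Step 2 — GM = KM - KG = 12.15 - 10.4 = 1.75 m

1.75 m


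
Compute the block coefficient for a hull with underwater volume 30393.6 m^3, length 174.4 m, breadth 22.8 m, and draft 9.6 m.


Formula: Cb = V / (L * B * T)
Step 1 — L * B * T = 174.4 * 22.8 * 9.6 = 38172.672 m^3
Step 2 — Cb = 30393.6 / 38172.672 ≈ 0.79621 (5 s.f.)

0.79621


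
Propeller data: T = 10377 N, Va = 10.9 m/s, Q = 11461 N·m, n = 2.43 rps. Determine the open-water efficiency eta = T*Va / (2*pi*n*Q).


Formula: eta = T * Va / (2 * pi * n * Q)
Step 1 — numerator = T * Va = 10377 * 10.9 = 113109.3
Step 2 — 2 * pi * n = 2 * pi * 2.43 = 15.26814
Step 3 — denominator = 15.26814 * 11461 = 174988.15
Step 4 — eta = 113109.3 / 174988.15 ≈ 0.64638 (5 s.f.)

0.64638


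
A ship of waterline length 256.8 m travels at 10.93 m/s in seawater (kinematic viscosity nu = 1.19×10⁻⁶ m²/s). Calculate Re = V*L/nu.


Formula: Re = V * L / nu
Step 1 — V * L = 10.93 * 256.8 = 2806.824 m^2/s
Step 2 — Re = 2806.824 / 1.19e-6 = 2.36e+09

2.36e+09


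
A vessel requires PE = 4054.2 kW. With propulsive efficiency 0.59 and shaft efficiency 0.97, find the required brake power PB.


Formula: PB = PE / (eta_D * eta_S)
Step 1 — combined efficiency = eta_D * eta_S = 0.59 * 0.97 = 0.5723
Step 2 — PB = 4054.2 / 0.5723 ≈ 7084.0 kW (5 s.f.)

7084.0 kW


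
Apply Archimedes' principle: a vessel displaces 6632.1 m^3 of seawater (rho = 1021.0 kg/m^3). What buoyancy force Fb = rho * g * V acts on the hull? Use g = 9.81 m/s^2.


Formula: Fb = rho * g * V
Substituting: Fb = 1021.0 * 9.81 * 6632.1
Intermediate: 1021.0 * 9.81 = 10016.01
Result: Fb = 10016.01 * 6632.1 ≈ 66427000 N (5 s.f.)

66427000 N


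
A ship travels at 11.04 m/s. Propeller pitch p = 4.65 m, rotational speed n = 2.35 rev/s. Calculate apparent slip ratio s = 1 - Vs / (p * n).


Formula: s = 1 - Vs / (p * n)
Step 1 — p * n = 4.65 * 2.35 = 10.9275
Step 2 — Vs / (p*n) = 11.04 / 10.9275 = 1.010295 (6 d.p.)
Step 3 — s = 1 - 1.010295 = -0.010295

-0.010295


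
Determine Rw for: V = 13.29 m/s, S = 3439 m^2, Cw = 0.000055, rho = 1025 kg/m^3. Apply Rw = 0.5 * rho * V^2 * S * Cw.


Formula: Rw = 0.5 * rho * V^2 * S * Cw
Step 1 — V^2 = 13.29^2 = 176.6241
Step 2 — 0.5 * rho * V^2 = 0.5 * 1025 * 176.6241 = 90519.85125
Step 3 — Rw = 90519.85125 * 3439 * 0.000055 ≈ 17121 N (5 s.f.)

17121 N


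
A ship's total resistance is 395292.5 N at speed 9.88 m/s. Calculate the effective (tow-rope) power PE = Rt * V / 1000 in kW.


Formula: PE = Rt * V / 1000 (kW)
Step 1 — PE (W) = 395292.5 * 9.88 = 3905489.9 W
Step 2 — PE (kW) = 3905489.9 / 1000 ≈ 3905.5 kW (5 s.f.)

3905.5 kW


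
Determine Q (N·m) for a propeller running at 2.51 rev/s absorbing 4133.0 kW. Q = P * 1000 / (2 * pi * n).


Formula: Q = P_W / (2 * pi * n)
Step 1 — P_W = 4133.0 kW * 1000 = 4133000.0 W
Step 2 — 2 * pi * n = 2 * pi * 2.51 = 15.770795
Step 3 — Q = 4133000.0 / 15.770795 ≈ 262070 N·m (5 s.f.)

262070 N·m


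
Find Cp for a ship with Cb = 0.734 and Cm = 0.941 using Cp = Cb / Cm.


Formula: Cp = Cb / Cm
Substituting: Cp = 0.734 / 0.941
Result: Cp ≈ 0.78002 (5 s.f.)

0.78002


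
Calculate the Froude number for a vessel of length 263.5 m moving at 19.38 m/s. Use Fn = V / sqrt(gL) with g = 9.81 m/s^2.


Formula: Fn = V / sqrt(g * L)
Step 1 — g * L = 9.81 * 263.5 = 2584.935
Step 2 — sqrt(g * L) = sqrt(2584.935) = 50.842256
Step 3 — Fn = 19.38 / 50.842256 ≈ 0.38118 (5 s.f.)

0.38118


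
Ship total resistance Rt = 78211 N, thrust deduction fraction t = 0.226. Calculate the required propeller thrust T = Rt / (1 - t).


Formula: T = Rt / (1 - t)
Step 1 — (1 - t) = 1 - 0.226 = 0.774
Step 2 — T = 78211 / 0.774 ≈ 101050 N (5 s.f.)

101050 N


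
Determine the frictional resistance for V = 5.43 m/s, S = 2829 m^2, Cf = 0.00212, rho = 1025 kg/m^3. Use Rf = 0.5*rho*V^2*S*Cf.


Formula: Rf = 0.5 * rho * V^2 * S * Cf
Step 1 — V^2 = 5.43^2 = 29.4849
Step 2 — 0.5 * rho * V^2 = 0.5 * 1025 * 29.4849 = 15111.01125
Step 3 — Rf = 15111.01125 * 2829 * 0.00212 ≈ 90628 N (5 s.f.)

90628 N


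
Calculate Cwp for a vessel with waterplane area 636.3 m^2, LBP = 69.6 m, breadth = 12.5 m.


Formula: Cwp = Aw / (L * B)
Step 1 — L * B = 69.6 * 12.5 = 870.0 m^2
Step 2 — Cwp = 636.3 / 870.0 ≈ 0.73138 (5 s.f.)

0.73138


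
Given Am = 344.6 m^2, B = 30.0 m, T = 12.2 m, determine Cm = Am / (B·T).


Formula: Cm = Am / (B * T)
Step 1 — B * T = 30.0 * 12.2 = 366.0 m^2
Step 2 — Cm = 344.6 / 366.0 ≈ 0.94153 (5 s.f.)

0.94153


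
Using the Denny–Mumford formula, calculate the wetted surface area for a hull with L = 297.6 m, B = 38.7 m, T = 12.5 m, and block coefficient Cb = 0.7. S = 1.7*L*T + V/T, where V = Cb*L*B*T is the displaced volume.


Formula: S = 1.7*L*T + V/T with V = Cb*L*B*T, i.e. S = L * (1.7*T + Cb*B)
Step 1 — 1.7*T = 1.7 * 12.5 = 21.25 m
Step 2 — Cb*B = 0.7 * 38.7 = 27.09 m
Step 3 — 1.7*T + Cb*B = 21.25 + 27.09 = 48.34 m
Step 4 — S = 297.6 * 48.34 ≈ 14386 m^2 (5 s.f.)

14386 m^2


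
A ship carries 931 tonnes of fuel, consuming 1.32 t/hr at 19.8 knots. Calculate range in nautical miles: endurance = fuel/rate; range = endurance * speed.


Formula: endurance = fuel / rate; range = endurance * speed
Step 1 — endurance = 931 / 1.32 = 705.303 hours
Step 2 — range = 705.303 * 19.8 ≈ 13965 nautical miles (5 s.f.)

13965 NM


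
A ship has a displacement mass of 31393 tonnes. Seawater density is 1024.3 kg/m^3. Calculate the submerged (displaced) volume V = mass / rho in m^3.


Formula: V = mass / rho
Step 1 — convert tonnes to kg: 31393 t * 1000 = 31393000 kg
Step 2 — V = 31393000 / 1024.3 ≈ 30648 m^3 (5 s.f.)

30648 m^3


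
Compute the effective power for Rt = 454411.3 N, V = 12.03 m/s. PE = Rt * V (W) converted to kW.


Formula: PE = Rt * V / 1000 (kW)
Step 1 — PE (W) = 454411.3 * 12.03 = 5466567.939 W
Step 2 — PE (kW) = 5466567.939 / 1000 ≈ 5466.6 kW (5 s.f.)

5466.6 kW


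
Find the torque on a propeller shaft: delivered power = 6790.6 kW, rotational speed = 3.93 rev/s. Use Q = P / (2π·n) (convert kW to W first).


Formula: Q = P_W / (2 * pi * n)
Step 1 — P_W = 6790.6 kW * 1000 = 6790600.0 W
Step 2 — 2 * pi * n = 2 * pi * 3.93 = 24.692918
Step 3 — Q = 6790600.0 / 24.692918 ≈ 275000 N·m (5 s.f.)

275000 N·m


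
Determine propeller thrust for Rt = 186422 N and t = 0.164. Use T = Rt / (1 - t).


Formula: T = Rt / (1 - t)
Step 1 — (1 - t) = 1 - 0.164 = 0.836
Step 2 — T = 186422 / 0.836 ≈ 222990 N (5 s.f.)

222990 N


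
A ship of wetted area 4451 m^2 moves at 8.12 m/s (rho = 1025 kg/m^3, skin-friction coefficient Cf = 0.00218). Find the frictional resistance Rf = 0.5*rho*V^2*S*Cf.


Formula: Rf = 0.5 * rho * V^2 * S * Cf
Step 1 — V^2 = 8.12^2 = 65.9344
Step 2 — 0.5 * rho * V^2 = 0.5 * 1025 * 65.9344 = 33791.38
Step 3 — Rf = 33791.38 * 4451 * 0.00218 ≈ 327880 N (5 s.f.)

327880 N


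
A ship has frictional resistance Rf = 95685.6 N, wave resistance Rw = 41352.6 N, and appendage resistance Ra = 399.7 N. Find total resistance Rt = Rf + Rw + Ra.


Formula: Rt = Rf + Rw + Ra
Substituting: Rt = 95685.6 + 41352.6 + 399.7
Result: Rt = 137437.9 N

137437.9 N


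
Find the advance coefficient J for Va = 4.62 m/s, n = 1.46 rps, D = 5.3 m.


Formula: J = Va / (n * D)
Step 1 — n * D = 1.46 * 5.3 = 7.738
Step 2 — J = 4.62 / 7.738 ≈ 0.59705 (5 s.f.)

0.59705


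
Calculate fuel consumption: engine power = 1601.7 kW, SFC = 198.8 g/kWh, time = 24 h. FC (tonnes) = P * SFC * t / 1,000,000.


Formula: FC (tonnes) = P * SFC * t / 1,000,000
Step 1 — P * SFC * t = 1601.7 * 198.8 * 24 = 7642031.04 g
Step 2 — FC (tonnes) = 7642031.04 / 1,000,000 ≈ 7.6420 tonnes (5 s.f.)

7.6420 tonnes


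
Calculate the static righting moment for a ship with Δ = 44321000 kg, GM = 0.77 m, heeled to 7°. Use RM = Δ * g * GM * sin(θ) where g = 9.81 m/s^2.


Formula: GZ = GM * sin(theta); RM = disp * g * GZ
Step 1 — GZ = 0.77 * sin(7°) = 0.77 * 0.121869 = 0.093839 m
Step 2 — RM = 44321000 * 9.81 * 0.093839 ≈ 40800000 N·m (5 s.f.)

40800000 N·m


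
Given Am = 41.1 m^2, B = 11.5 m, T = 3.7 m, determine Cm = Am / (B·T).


Formula: Cm = Am / (B * T)
Step 1 — B * T = 11.5 * 3.7 = 42.55 m^2
Step 2 — Cm = 41.1 / 42.55 ≈ 0.96592 (5 s.f.)

0.96592


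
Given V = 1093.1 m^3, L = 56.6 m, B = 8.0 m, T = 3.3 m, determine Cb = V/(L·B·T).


Formula: Cb = V / (L * B * T)
Step 1 — L * B * T = 56.6 * 8.0 * 3.3 = 1494.24 m^3
Step 2 — Cb = 1093.1 / 1494.24 ≈ 0.73154 (5 s.f.)

0.73154


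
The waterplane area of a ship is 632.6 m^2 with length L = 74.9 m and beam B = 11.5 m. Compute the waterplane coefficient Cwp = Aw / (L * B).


Formula: Cwp = Aw / (L * B)
Step 1 — L * B = 74.9 * 11.5 = 861.35 m^2
Step 2 — Cwp = 632.6 / 861.35 ≈ 0.73443 (5 s.f.)

0.73443


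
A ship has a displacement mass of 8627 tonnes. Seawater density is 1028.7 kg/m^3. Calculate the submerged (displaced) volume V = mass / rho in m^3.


Formula: V = mass / rho
Step 1 — convert tonnes to kg: 8627 t * 1000 = 8627000 kg
Step 2 — V = 8627000 / 1028.7 ≈ 8386.3 m^3 (5 s.f.)

8386.3 m^3


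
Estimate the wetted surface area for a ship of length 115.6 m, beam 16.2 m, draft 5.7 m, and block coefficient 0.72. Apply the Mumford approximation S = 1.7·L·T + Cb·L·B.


Formula: S = 1.7*L*T + V/T with V = Cb*L*B*T, i.e. S = L * (1.7*T + Cb*B)
Step 1 — 1.7*T = 1.7 * 5.7 = 9.69 m
Step 2 — Cb*B = 0.72 * 16.2 = 11.664 m
Step 3 — 1.7*T + Cb*B = 9.69 + 11.664 = 21.354 m
Step 4 — S = 115.6 * 21.354 ≈ 2468.5 m^2 (5 s.f.)

2468.5 m^2


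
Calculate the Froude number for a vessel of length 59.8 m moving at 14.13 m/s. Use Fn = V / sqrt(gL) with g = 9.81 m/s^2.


Formula: Fn = V / sqrt(g * L)
Step 1 — g * L = 9.81 * 59.8 = 586.638
Step 2 — sqrt(g * L) = sqrt(586.638) = 24.220611
Step 3 — Fn = 14.13 / 24.220611 ≈ 0.58339 (5 s.f.)

0.58339


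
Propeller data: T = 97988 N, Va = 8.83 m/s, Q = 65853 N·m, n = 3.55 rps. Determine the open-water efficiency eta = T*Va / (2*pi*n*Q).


Formula: eta = T * Va / (2 * pi * n * Q)
Step 1 — numerator = T * Va = 97988 * 8.83 = 865234.04
Step 2 — 2 * pi * n = 2 * pi * 3.55 = 22.305308
Step 3 — denominator = 22.305308 * 65853 = 1468871.45
Step 4 — eta = 865234.04 / 1468871.45 ≈ 0.58905 (5 s.f.)

0.58905


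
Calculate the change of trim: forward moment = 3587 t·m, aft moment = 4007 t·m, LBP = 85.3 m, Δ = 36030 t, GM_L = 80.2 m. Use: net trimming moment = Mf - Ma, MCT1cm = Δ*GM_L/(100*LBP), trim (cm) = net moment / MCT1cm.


Formula: net trimming moment = Mf - Ma; MCT1cm = Δ*GM_L/(100*LBP); trim = net moment / MCT1cm
Step 1 — net trimming moment = 3587 - 4007 = -420 t·m
Step 2 — MCT1cm = 36030 * 80.2 / (100 * 85.3) = 338.758 t·m/cm
Step 3 — trim = -420 / 338.758 ≈ -1.2398 cm (5 s.f.)

-1.2398 cm


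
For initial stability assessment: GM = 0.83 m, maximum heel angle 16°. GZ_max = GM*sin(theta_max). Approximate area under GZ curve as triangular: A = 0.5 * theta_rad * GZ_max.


Formula: GZ_max = GM * sin(theta); Area = 0.5 * theta_rad * GZ_max
Step 1 — GZ_max = 0.83 * sin(16°) = 0.83 * 0.275637 = 0.228779 m
Step 2 — theta_rad = 16 * pi/180 = 0.279253 rad
Step 3 — Area = 0.5 * 0.279253 * 0.228779 ≈ 0.031944 m·rad (5 s.f.)

0.031944 m·rad


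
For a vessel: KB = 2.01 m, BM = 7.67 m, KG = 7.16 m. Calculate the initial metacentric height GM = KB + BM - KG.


Formula: GM = KB + BM - KG
Step 1 — KM = KB + BM = 2.01 + 7.67 = 9.68 m
Step 2 — GM = KM - KG = 9.68 - 7.16 = 2.52 m

2.52 m


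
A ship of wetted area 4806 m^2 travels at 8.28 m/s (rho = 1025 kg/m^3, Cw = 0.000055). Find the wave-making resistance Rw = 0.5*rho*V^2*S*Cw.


Formula: Rw = 0.5 * rho * V^2 * S * Cw
Step 1 — V^2 = 8.28^2 = 68.5584
Step 2 — 0.5 * rho * V^2 = 0.5 * 1025 * 68.5584 = 35136.18
Step 3 — Rw = 35136.18 * 4806 * 0.000055 ≈ 9287.5 N (5 s.f.)

9287.5 N


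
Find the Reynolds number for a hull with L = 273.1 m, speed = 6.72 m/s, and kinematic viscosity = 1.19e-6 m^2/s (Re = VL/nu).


Formula: Re = V * L / nu
Step 1 — V * L = 6.72 * 273.1 = 1835.232 m^2/s
Step 2 — Re = 1835.232 / 1.19e-6 = 1.54e+09

1.54e+09


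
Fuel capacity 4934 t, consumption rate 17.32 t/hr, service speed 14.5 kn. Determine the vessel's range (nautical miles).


Formula: endurance = fuel / rate; range = endurance * speed
Step 1 — endurance = 4934 / 17.32 = 284.873 hours
Step 2 — range = 284.873 * 14.5 ≈ 4130.7 nautical miles (5 s.f.)

4130.7 NM


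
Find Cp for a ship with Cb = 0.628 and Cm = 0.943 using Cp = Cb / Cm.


Formula: Cp = Cb / Cm
Substituting: Cp = 0.628 / 0.943
Result: Cp ≈ 0.66596 (5 s.f.)

0.66596


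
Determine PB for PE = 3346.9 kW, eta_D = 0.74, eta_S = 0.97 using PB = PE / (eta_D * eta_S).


Formula: PB = PE / (eta_D * eta_S)
Step 1 — combined efficiency = eta_D * eta_S = 0.74 * 0.97 = 0.7178
Step 2 — PB = 3346.9 / 0.7178 ≈ 4662.7 kW (5 s.f.)

4662.7 kW


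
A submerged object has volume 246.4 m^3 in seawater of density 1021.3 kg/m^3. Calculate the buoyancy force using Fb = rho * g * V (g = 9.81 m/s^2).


Formula: Fb = rho * g * V
Substituting: Fb = 1021.3 * 9.81 * 246.4
Intermediate: 1021.3 * 9.81 = 10018.953
Result: Fb = 10018.953 * 246.4 ≈ 2468700 N (5 s.f.)

2468700 N


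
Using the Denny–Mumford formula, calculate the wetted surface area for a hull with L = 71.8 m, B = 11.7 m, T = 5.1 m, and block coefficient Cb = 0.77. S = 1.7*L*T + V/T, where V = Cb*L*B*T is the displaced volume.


Formula: S = 1.7*L*T + V/T with V = Cb*L*B*T, i.e. S = L * (1.7*T + Cb*B)
Step 1 — 1.7*T = 1.7 * 5.1 = 8.67 m
Step 2 — Cb*B = 0.77 * 11.7 = 9.009 m
Step 3 — 1.7*T + Cb*B = 8.67 + 9.009 = 17.679 m
Step 4 — S = 71.8 * 17.679 ≈ 1269.4 m^2 (5 s.f.)

1269.4 m^2


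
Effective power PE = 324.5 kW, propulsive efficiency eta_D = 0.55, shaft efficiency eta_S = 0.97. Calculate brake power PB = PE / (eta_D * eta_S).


Formula: PB = PE / (eta_D * eta_S)
Step 1 — combined efficiency = eta_D * eta_S = 0.55 * 0.97 = 0.5335
Step 2 — PB = 324.5 / 0.5335 ≈ 608.25 kW (5 s.f.)

608.25 kW


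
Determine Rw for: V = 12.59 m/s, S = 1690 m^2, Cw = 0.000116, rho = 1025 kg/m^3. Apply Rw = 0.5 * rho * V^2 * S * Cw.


Formula: Rw = 0.5 * rho * V^2 * S * Cw
Step 1 — V^2 = 12.59^2 = 158.5081
Step 2 — 0.5 * rho * V^2 = 0.5 * 1025 * 158.5081 = 81235.40125
Step 3 — Rw = 81235.40125 * 1690 * 0.000116 ≈ 15925 N (5 s.f.)

15925 N


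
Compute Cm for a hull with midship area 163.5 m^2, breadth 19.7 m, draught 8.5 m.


Formula: Cm = Am / (B * T)
Step 1 — B * T = 19.7 * 8.5 = 167.45 m^2
Step 2 — Cm = 163.5 / 167.45 ≈ 0.97641 (5 s.f.)

0.97641


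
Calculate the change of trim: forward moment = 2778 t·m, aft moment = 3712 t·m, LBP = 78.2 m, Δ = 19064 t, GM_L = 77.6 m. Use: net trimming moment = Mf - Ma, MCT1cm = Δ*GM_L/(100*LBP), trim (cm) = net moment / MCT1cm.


Formula: net trimming moment = Mf - Ma; MCT1cm = Δ*GM_L/(100*LBP); trim = net moment / MCT1cm
Step 1 — net trimming moment = 2778 - 3712 = -934 t·m
Step 2 — MCT1cm = 19064 * 77.6 / (100 * 78.2) = 189.1773 t·m/cm
Step 3 — trim = -934 / 189.1773 ≈ -4.9372 cm (5 s.f.)

-4.9372 cm


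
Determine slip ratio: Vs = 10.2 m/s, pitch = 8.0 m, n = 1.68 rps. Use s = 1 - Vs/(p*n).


Formula: s = 1 - Vs / (p * n)
Step 1 — p * n = 8.0 * 1.68 = 13.44
Step 2 — Vs / (p*n) = 10.2 / 13.44 = 0.758929 (6 d.p.)
Step 3 — s = 1 - 0.758929 = 0.241071

0.241071


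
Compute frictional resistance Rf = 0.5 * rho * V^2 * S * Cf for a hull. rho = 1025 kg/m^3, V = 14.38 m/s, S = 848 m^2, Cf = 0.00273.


Formula: Rf = 0.5 * rho * V^2 * S * Cf
Step 1 — V^2 = 14.38^2 = 206.7844
Step 2 — 0.5 * rho * V^2 = 0.5 * 1025 * 206.7844 = 105977.005
Step 3 — Rf = 105977.005 * 848 * 0.00273 ≈ 245340 N (5 s.f.)

245340 N


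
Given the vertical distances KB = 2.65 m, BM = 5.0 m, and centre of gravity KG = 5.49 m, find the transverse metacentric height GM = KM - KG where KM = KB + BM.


Formula: GM = KB + BM - KG
Step 1 — KM = KB + BM = 2.65 + 5.0 = 7.65 m
Step 2 — GM = KM - KG = 7.65 - 5.49 = 2.16 m

2.16 m


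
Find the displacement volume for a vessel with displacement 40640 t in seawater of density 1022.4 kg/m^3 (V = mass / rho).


Formula: V = mass / rho
Step 1 — convert tonnes to kg: 40640 t * 1000 = 40640000 kg
Step 2 — V = 40640000 / 1022.4 ≈ 39750 m^3 (5 s.f.)

39750 m^3


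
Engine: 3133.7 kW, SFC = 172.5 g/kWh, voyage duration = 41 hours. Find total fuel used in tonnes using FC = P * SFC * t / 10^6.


Formula: FC (tonnes) = P * SFC * t / 1,000,000
Step 1 — P * SFC * t = 3133.7 * 172.5 * 41 = 22163093.25 g
Step 2 — FC (tonnes) = 22163093.25 / 1,000,000 ≈ 22.163 tonnes (5 s.f.)

22.163 tonnes


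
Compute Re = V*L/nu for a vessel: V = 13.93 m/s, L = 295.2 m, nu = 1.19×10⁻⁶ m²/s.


Formula: Re = V * L / nu
Step 1 — V * L = 13.93 * 295.2 = 4112.136 m^2/s
Step 2 — Re = 4112.136 / 1.19e-6 = 3.46e+09

3.46e+09


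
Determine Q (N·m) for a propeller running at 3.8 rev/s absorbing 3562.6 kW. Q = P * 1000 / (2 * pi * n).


Formula: Q = P_W / (2 * pi * n)
Step 1 — P_W = 3562.6 kW * 1000 = 3562600.0 W
Step 2 — 2 * pi * n = 2 * pi * 3.8 = 23.876104
Step 3 — Q = 3562600.0 / 23.876104 ≈ 149210 N·m (5 s.f.)

149210 N·m


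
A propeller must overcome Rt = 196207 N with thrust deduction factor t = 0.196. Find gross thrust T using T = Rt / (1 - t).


Formula: T = Rt / (1 - t)
Step 1 — (1 - t) = 1 - 0.196 = 0.804
Step 2 — T = 196207 / 0.804 ≈ 244040 N (5 s.f.)

244040 N


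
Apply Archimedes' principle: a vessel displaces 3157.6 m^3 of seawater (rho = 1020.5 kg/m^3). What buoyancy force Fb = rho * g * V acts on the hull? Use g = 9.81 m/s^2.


Formula: Fb = rho * g * V
Substituting: Fb = 1020.5 * 9.81 * 3157.6
Intermediate: 1020.5 * 9.81 = 10011.105
Result: Fb = 10011.105 * 3157.6 ≈ 31611000 N (5 s.f.)

31611000 N


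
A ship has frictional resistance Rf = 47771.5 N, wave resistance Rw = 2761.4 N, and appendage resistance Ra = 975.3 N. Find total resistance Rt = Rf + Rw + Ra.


Formula: Rt = Rf + Rw + Ra
Substituting: Rt = 47771.5 + 2761.4 + 975.3
Result: Rt = 51508.2 N

51508.2 N


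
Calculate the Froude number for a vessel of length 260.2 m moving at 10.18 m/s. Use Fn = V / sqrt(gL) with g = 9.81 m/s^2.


Formula: Fn = V / sqrt(g * L)
Step 1 — g * L = 9.81 * 260.2 = 2552.562
Step 2 — sqrt(g * L) = sqrt(2552.562) = 50.522886
Step 3 — Fn = 10.18 / 50.522886 ≈ 0.20149 (5 s.f.)

0.20149


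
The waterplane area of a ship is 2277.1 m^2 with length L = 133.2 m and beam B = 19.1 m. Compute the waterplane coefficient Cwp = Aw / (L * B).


Formula: Cwp = Aw / (L * B)
Step 1 — L * B = 133.2 * 19.1 = 2544.12 m^2
Step 2 — Cwp = 2277.1 / 2544.12 ≈ 0.89504 (5 s.f.)

0.89504


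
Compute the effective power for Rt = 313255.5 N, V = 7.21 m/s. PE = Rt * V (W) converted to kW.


Formula: PE = Rt * V / 1000 (kW)
Step 1 — PE (W) = 313255.5 * 7.21 = 2258572.155 W
Step 2 — PE (kW) = 2258572.155 / 1000 ≈ 2258.6 kW (5 s.f.)

2258.6 kW


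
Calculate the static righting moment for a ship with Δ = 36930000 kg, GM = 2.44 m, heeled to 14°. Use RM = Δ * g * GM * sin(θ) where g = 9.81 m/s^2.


Formula: GZ = GM * sin(theta); RM = disp * g * GZ
Step 1 — GZ = 2.44 * sin(14°) = 2.44 * 0.241922 = 0.59029 m
Step 2 — RM = 36930000 * 9.81 * 0.59029 ≈ 213850000 N·m (5 s.f.)

213850000 N·m


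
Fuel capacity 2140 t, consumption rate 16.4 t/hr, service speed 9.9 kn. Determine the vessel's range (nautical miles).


Formula: endurance = fuel / rate; range = endurance * speed
Step 1 — endurance = 2140 / 16.4 = 130.4878 hours
Step 2 — range = 130.4878 * 9.9 ≈ 1291.8 nautical miles (5 s.f.)

1291.8 NM


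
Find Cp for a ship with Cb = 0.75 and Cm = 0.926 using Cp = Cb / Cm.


Formula: Cp = Cb / Cm
Substituting: Cp = 0.75 / 0.926
Result: Cp ≈ 0.80994 (5 s.f.)

0.80994


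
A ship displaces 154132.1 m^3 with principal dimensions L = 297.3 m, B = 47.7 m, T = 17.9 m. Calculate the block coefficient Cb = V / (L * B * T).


Formula: Cb = V / (L * B * T)
Step 1 — L * B * T = 297.3 * 47.7 * 17.9 = 253843.659 m^3
Step 2 — Cb = 154132.1 / 253843.659 ≈ 0.60719 (5 s.f.)

0.60719


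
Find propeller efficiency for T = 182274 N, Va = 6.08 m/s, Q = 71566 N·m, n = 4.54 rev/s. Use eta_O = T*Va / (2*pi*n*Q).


Formula: eta = T * Va / (2 * pi * n * Q)
Step 1 — numerator = T * Va = 182274 * 6.08 = 1108225.92
Step 2 — 2 * pi * n = 2 * pi * 4.54 = 28.525661
Step 3 — denominator = 28.525661 * 71566 = 2041467.46
Step 4 — eta = 1108225.92 / 2041467.46 ≈ 0.54286 (5 s.f.)

0.54286


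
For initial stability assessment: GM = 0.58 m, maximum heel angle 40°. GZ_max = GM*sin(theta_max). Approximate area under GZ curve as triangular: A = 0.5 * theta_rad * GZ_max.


Formula: GZ_max = GM * sin(theta); Area = 0.5 * theta_rad * GZ_max
Step 1 — GZ_max = 0.58 * sin(40°) = 0.58 * 0.642788 = 0.372817 m
Step 2 — theta_rad = 40 * pi/180 = 0.698132 rad
Step 3 — Area = 0.5 * 0.698132 * 0.372817 ≈ 0.13014 m·rad (5 s.f.)

0.13014 m·rad


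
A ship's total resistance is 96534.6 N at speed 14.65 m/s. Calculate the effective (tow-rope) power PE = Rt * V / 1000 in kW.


Formula: PE = Rt * V / 1000 (kW)
Step 1 — PE (W) = 96534.6 * 14.65 = 1414231.89 W
Step 2 — PE (kW) = 1414231.89 / 1000 ≈ 1414.2 kW (5 s.f.)

1414.2 kW


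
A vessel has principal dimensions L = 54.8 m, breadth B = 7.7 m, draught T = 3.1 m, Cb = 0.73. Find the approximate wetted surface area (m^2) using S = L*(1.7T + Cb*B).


Formula: S = 1.7*L*T + V/T with V = Cb*L*B*T, i.e. S = L * (1.7*T + Cb*B)
Step 1 — 1.7*T = 1.7 * 3.1 = 5.27 m
Step 2 — Cb*B = 0.73 * 7.7 = 5.621 m
Step 3 — 1.7*T + Cb*B = 5.27 + 5.621 = 10.891 m
Step 4 — S = 54.8 * 10.891 ≈ 596.83 m^2 (5 s.f.)

596.83 m^2


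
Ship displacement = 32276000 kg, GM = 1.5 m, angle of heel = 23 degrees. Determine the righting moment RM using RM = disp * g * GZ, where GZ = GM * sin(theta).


Formula: GZ = GM * sin(theta); RM = disp * g * GZ
Step 1 — GZ = 1.5 * sin(23°) = 1.5 * 0.390731 = 0.586097 m
Step 2 — RM = 32276000 * 9.81 * 0.586097 ≈ 185570000 N·m (5 s.f.)

185570000 N·m


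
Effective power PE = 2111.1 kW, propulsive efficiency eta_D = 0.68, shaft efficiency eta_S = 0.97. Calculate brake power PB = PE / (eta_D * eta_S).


Formula: PB = PE / (eta_D * eta_S)
Step 1 — combined efficiency = eta_D * eta_S = 0.68 * 0.97 = 0.6596
Step 2 — PB = 2111.1 / 0.6596 ≈ 3200.6 kW (5 s.f.)

3200.6 kW


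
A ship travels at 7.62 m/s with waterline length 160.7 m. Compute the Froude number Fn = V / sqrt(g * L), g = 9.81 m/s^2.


Formula: Fn = V / sqrt(g * L)
Step 1 — g * L = 9.81 * 160.7 = 1576.467
Step 2 — sqrt(g * L) = sqrt(1576.467) = 39.704748
Step 3 — Fn = 7.62 / 39.704748 ≈ 0.19192 (5 s.f.)

0.19192


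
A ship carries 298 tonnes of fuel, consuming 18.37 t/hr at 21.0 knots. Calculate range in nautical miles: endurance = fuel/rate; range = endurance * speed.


Formula: endurance = fuel / rate; range = endurance * speed
Step 1 — endurance = 298 / 18.37 = 16.2221 hours
Step 2 — range = 16.2221 * 21.0 ≈ 340.66 nautical miles (5 s.f.)

340.66 NM


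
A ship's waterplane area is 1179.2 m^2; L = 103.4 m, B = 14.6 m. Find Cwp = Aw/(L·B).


Formula: Cwp = Aw / (L * B)
Step 1 — L * B = 103.4 * 14.6 = 1509.64 m^2
Step 2 — Cwp = 1179.2 / 1509.64 ≈ 0.78111 (5 s.f.)

0.78111


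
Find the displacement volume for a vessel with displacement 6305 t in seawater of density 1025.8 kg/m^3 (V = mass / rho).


Formula: V = mass / rho
Step 1 — convert tonnes to kg: 6305 t * 1000 = 6305000 kg
Step 2 — V = 6305000 / 1025.8 ≈ 6146.4 m^3 (5 s.f.)

6146.4 m^3


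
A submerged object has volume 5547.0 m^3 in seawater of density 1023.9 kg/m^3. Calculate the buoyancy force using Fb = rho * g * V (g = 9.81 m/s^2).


Formula: Fb = rho * g * V
Substituting: Fb = 1023.9 * 9.81 * 5547.0
Intermediate: 1023.9 * 9.81 = 10044.459
Result: Fb = 10044.459 * 5547.0 ≈ 55717000 N (5 s.f.)

55717000 N


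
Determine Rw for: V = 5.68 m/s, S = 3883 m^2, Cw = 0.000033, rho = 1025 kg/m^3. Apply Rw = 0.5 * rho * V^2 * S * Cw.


Formula: Rw = 0.5 * rho * V^2 * S * Cw
Step 1 — V^2 = 5.68^2 = 32.2624
Step 2 — 0.5 * rho * V^2 = 0.5 * 1025 * 32.2624 = 16534.48
Step 3 — Rw = 16534.48 * 3883 * 0.000033 ≈ 2118.7 N (5 s.f.)

2118.7 N


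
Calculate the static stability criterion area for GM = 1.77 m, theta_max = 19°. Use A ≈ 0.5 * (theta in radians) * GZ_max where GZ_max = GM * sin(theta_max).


Formula: GZ_max = GM * sin(theta); Area = 0.5 * theta_rad * GZ_max
Step 1 — GZ_max = 1.77 * sin(19°) = 1.77 * 0.325568 = 0.576255 m
Step 2 — theta_rad = 19 * pi/180 = 0.331613 rad
Step 3 — Area = 0.5 * 0.331613 * 0.576255 ≈ 0.095547 m·rad (5 s.f.)

0.095547 m·rad


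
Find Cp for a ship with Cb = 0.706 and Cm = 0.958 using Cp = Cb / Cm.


Formula: Cp = Cb / Cm
Substituting: Cp = 0.706 / 0.958
Result: Cp ≈ 0.73695 (5 s.f.)

0.73695


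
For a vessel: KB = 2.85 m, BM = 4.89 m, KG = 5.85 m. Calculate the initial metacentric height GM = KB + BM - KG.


Formula: GM = KB + BM - KG
Step 1 — KM = KB + BM = 2.85 + 4.89 = 7.74 m
Step 2 — GM = KM - KG = 7.74 - 5.85 = 1.89 m

1.89 m


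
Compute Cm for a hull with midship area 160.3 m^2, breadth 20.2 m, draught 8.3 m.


Formula: Cm = Am / (B * T)
Step 1 — B * T = 20.2 * 8.3 = 167.66 m^2
Step 2 — Cm = 160.3 / 167.66 ≈ 0.95610 (5 s.f.)

0.95610


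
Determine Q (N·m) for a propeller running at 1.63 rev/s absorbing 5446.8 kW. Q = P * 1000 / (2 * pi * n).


Formula: Q = P_W / (2 * pi * n)
Step 1 — P_W = 5446.8 kW * 1000 = 5446800.0 W
Step 2 — 2 * pi * n = 2 * pi * 1.63 = 10.241592
Step 3 — Q = 5446800.0 / 10.241592 ≈ 531830 N·m (5 s.f.)

531830 N·m


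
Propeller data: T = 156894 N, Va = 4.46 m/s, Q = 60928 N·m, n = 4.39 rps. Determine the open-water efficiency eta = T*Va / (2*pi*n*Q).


Formula: eta = T * Va / (2 * pi * n * Q)
Step 1 — numerator = T * Va = 156894 * 4.46 = 699747.24
Step 2 — 2 * pi * n = 2 * pi * 4.39 = 27.583183
Step 3 — denominator = 27.583183 * 60928 = 1680588.17
Step 4 — eta = 699747.24 / 1680588.17 ≈ 0.41637 (5 s.f.)

0.41637


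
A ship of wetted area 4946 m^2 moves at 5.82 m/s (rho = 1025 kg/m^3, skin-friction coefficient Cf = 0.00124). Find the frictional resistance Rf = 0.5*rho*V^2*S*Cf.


Formula: Rf = 0.5 * rho * V^2 * S * Cf
Step 1 — V^2 = 5.82^2 = 33.8724
Step 2 — 0.5 * rho * V^2 = 0.5 * 1025 * 33.8724 = 17359.605
Step 3 — Rf = 17359.605 * 4946 * 0.00124 ≈ 106470 N (5 s.f.)

106470 N


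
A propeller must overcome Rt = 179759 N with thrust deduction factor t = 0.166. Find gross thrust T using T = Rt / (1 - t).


Formula: T = Rt / (1 - t)
Step 1 — (1 - t) = 1 - 0.166 = 0.834
Step 2 — T = 179759 / 0.834 ≈ 215540 N (5 s.f.)

215540 N


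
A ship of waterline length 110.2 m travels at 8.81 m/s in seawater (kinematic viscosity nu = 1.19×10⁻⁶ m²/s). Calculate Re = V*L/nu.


Formula: Re = V * L / nu
Step 1 — V * L = 8.81 * 110.2 = 970.862 m^2/s
Step 2 — Re = 970.862 / 1.19e-6 = 8.16e+08

8.16e+08


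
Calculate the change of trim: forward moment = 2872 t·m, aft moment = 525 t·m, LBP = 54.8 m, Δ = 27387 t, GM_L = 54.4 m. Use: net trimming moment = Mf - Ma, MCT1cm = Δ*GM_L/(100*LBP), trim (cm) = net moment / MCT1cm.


Formula: net trimming moment = Mf - Ma; MCT1cm = Δ*GM_L/(100*LBP); trim = net moment / MCT1cm
Step 1 — net trimming moment = 2872 - 525 = 2347 t·m
Step 2 — MCT1cm = 27387 * 54.4 / (100 * 54.8) = 271.8709 t·m/cm
Step 3 — trim = 2347 / 271.8709 ≈ 8.6328 cm (5 s.f.)

8.6328 cm


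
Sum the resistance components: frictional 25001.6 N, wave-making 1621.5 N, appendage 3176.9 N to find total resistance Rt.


Formula: Rt = Rf + Rw + Ra
Substituting: Rt = 25001.6 + 1621.5 + 3176.9
Result: Rt = 29800.0 N

29800.0 N


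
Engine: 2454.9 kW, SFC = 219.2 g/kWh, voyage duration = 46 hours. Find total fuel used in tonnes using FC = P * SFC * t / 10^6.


Formula: FC (tonnes) = P * SFC * t / 1,000,000
Step 1 — P * SFC * t = 2454.9 * 219.2 * 46 = 24753247.68 g
Step 2 — FC (tonnes) = 24753247.68 / 1,000,000 ≈ 24.753 tonnes (5 s.f.)

24.753 tonnes


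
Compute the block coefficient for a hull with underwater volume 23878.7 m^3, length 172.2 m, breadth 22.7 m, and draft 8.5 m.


Formula: Cb = V / (L * B * T)
Step 1 — L * B * T = 172.2 * 22.7 * 8.5 = 33225.99 m^3
Step 2 — Cb = 23878.7 / 33225.99 ≈ 0.71868 (5 s.f.)

0.71868


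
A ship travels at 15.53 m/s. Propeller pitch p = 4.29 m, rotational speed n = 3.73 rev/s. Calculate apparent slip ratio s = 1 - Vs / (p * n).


Formula: s = 1 - Vs / (p * n)
Step 1 — p * n = 4.29 * 3.73 = 16.0017
Step 2 — Vs / (p*n) = 15.53 / 16.0017 = 0.970522 (6 d.p.)
Step 3 — s = 1 - 0.970522 = 0.029478

0.029478


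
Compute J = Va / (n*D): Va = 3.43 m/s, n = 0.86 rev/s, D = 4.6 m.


Formula: J = Va / (n * D)
Step 1 — n * D = 0.86 * 4.6 = 3.956
Step 2 — J = 3.43 / 3.956 ≈ 0.86704 (5 s.f.)

0.86704


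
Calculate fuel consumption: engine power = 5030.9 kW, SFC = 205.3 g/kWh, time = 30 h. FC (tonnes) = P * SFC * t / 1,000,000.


Formula: FC (tonnes) = P * SFC * t / 1,000,000
Step 1 — P * SFC * t = 5030.9 * 205.3 * 30 = 30985313.1 g
Step 2 — FC (tonnes) = 30985313.1 / 1,000,000 ≈ 30.985 tonnes (5 s.f.)

30.985 tonnes


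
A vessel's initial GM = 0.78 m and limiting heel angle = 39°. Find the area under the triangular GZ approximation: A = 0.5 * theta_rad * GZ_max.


Formula: GZ_max = GM * sin(theta); Area = 0.5 * theta_rad * GZ_max
Step 1 — GZ_max = 0.78 * sin(39°) = 0.78 * 0.62932 = 0.49087 m
Step 2 — theta_rad = 39 * pi/180 = 0.680678 rad
Step 3 — Area = 0.5 * 0.680678 * 0.49087 ≈ 0.16706 m·rad (5 s.f.)

0.16706 m·rad


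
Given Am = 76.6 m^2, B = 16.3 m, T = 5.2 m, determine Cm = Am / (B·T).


Formula: Cm = Am / (B * T)
Step 1 — B * T = 16.3 * 5.2 = 84.76 m^2
Step 2 — Cm = 76.6 / 84.76 ≈ 0.90373 (5 s.f.)

0.90373


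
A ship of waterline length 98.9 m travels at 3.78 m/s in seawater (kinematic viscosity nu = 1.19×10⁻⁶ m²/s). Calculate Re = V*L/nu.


Formula: Re = V * L / nu
Step 1 — V * L = 3.78 * 98.9 = 373.842 m^2/s
Step 2 — Re = 373.842 / 1.19e-6 = 3.14e+08

3.14e+08


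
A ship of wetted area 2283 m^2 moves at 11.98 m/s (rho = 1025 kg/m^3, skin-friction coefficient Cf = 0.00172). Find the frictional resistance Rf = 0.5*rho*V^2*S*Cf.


Formula: Rf = 0.5 * rho * V^2 * S * Cf
Step 1 — V^2 = 11.98^2 = 143.5204
Step 2 — 0.5 * rho * V^2 = 0.5 * 1025 * 143.5204 = 73554.205
Step 3 — Rf = 73554.205 * 2283 * 0.00172 ≈ 288830 N (5 s.f.)

288830 N


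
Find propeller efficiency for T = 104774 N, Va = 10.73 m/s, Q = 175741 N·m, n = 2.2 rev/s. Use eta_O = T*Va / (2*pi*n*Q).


Formula: eta = T * Va / (2 * pi * n * Q)
Step 1 — numerator = T * Va = 104774 * 10.73 = 1124225.02
Step 2 — 2 * pi * n = 2 * pi * 2.2 = 13.823008
Step 3 — denominator = 13.823008 * 175741 = 2429269.25
Step 4 — eta = 1124225.02 / 2429269.25 ≈ 0.46278 (5 s.f.)

0.46278


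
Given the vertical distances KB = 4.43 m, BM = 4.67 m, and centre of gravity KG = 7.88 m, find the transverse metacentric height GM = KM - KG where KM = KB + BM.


Formula: GM = KB + BM - KG
Step 1 — KM = KB + BM = 4.43 + 4.67 = 9.1 m
Step 2 — GM = KM - KG = 9.1 - 7.88 = 1.22 m

1.22 m


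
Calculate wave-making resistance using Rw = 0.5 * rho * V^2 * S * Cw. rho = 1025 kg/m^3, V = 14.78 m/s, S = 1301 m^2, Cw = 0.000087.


Formula: Rw = 0.5 * rho * V^2 * S * Cw
Step 1 — V^2 = 14.78^2 = 218.4484
Step 2 — 0.5 * rho * V^2 = 0.5 * 1025 * 218.4484 = 111954.805
Step 3 — Rw = 111954.805 * 1301 * 0.000087 ≈ 12672 N (5 s.f.)

12672 N


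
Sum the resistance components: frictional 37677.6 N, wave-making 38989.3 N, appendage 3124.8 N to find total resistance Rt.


Formula: Rt = Rf + Rw + Ra
Substituting: Rt = 37677.6 + 38989.3 + 3124.8
Result: Rt = 79791.7 N

79791.7 N


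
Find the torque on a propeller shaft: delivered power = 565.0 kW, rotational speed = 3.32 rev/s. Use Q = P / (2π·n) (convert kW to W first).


Formula: Q = P_W / (2 * pi * n)
Step 1 — P_W = 565.0 kW * 1000 = 565000.0 W
Step 2 — 2 * pi * n = 2 * pi * 3.32 = 20.860175
Step 3 — Q = 565000.0 / 20.860175 ≈ 27085 N·m (5 s.f.)

27085 N·m


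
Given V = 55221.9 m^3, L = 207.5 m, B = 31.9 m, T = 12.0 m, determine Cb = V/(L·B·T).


Formula: Cb = V / (L * B * T)
Step 1 — L * B * T = 207.5 * 31.9 * 12.0 = 79431.0 m^3
Step 2 — Cb = 55221.9 / 79431.0 ≈ 0.69522 (5 s.f.)

0.69522


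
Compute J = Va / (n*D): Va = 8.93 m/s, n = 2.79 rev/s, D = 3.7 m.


Formula: J = Va / (n * D)
Step 1 — n * D = 2.79 * 3.7 = 10.323
Step 2 — J = 8.93 / 10.323 ≈ 0.86506 (5 s.f.)

0.86506


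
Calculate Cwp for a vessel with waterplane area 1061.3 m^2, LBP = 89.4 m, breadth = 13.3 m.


Formula: Cwp = Aw / (L * B)
Step 1 — L * B = 89.4 * 13.3 = 1189.02 m^2
Step 2 — Cwp = 1061.3 / 1189.02 ≈ 0.89258 (5 s.f.)

0.89258


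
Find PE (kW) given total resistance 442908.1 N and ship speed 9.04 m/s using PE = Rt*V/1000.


Formula: PE = Rt * V / 1000 (kW)
Step 1 — PE (W) = 442908.1 * 9.04 = 4003889.224 W
Step 2 — PE (kW) = 4003889.224 / 1000 ≈ 4003.9 kW (5 s.f.)

4003.9 kW


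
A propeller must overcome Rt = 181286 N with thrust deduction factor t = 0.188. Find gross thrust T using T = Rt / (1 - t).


Formula: T = Rt / (1 - t)
Step 1 — (1 - t) = 1 - 0.188 = 0.812
Step 2 — T = 181286 / 0.812 ≈ 223260 N (5 s.f.)

223260 N


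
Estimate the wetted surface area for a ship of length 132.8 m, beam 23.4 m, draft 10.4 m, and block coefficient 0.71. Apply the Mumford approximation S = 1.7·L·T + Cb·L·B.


Formula: S = 1.7*L*T + V/T with V = Cb*L*B*T, i.e. S = L * (1.7*T + Cb*B)
Step 1 — 1.7*T = 1.7 * 10.4 = 17.68 m
Step 2 — Cb*B = 0.71 * 23.4 = 16.614 m
Step 3 — 1.7*T + Cb*B = 17.68 + 16.614 = 34.294 m
Step 4 — S = 132.8 * 34.294 ≈ 4554.2 m^2 (5 s.f.)

4554.2 m^2


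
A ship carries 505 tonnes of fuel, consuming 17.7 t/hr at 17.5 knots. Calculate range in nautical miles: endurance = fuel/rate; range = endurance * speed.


Formula: endurance = fuel / rate; range = endurance * speed
Step 1 — endurance = 505 / 17.7 = 28.5311 hours
Step 2 — range = 28.5311 * 17.5 ≈ 499.29 nautical miles (5 s.f.)

499.29 NM


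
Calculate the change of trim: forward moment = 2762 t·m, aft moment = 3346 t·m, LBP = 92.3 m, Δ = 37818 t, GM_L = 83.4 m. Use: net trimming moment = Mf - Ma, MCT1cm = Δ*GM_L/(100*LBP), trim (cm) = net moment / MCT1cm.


Formula: net trimming moment = Mf - Ma; MCT1cm = Δ*GM_L/(100*LBP); trim = net moment / MCT1cm
Step 1 — net trimming moment = 2762 - 3346 = -584 t·m
Step 2 — MCT1cm = 37818 * 83.4 / (100 * 92.3) = 341.7141 t·m/cm
Step 3 — trim = -584 / 341.7141 ≈ -1.7090 cm (5 s.f.)

-1.7090 cm


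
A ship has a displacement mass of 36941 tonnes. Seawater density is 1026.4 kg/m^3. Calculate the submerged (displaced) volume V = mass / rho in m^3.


Formula: V = mass / rho
Step 1 — convert tonnes to kg: 36941 t * 1000 = 36941000 kg
Step 2 — V = 36941000 / 1026.4 ≈ 35991 m^3 (5 s.f.)

35991 m^3


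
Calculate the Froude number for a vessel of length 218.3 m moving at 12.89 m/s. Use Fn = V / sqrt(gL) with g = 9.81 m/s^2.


Formula: Fn = V / sqrt(g * L)
Step 1 — g * L = 9.81 * 218.3 = 2141.523
Step 2 — sqrt(g * L) = sqrt(2141.523) = 46.276592
Step 3 — Fn = 12.89 / 46.276592 ≈ 0.27854 (5 s.f.)

0.27854


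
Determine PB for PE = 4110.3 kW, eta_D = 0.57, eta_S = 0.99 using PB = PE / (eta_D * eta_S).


Formula: PB = PE / (eta_D * eta_S)
Step 1 — combined efficiency = eta_D * eta_S = 0.57 * 0.99 = 0.5643
Step 2 — PB = 4110.3 / 0.5643 ≈ 7283.9 kW (5 s.f.)

7283.9 kW


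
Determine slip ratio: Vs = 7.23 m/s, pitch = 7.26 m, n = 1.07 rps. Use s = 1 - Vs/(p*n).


Formula: s = 1 - Vs / (p * n)
Step 1 — p * n = 7.26 * 1.07 = 7.7682
Step 2 — Vs / (p*n) = 7.23 / 7.7682 = 0.930718 (6 d.p.)
Step 3 — s = 1 - 0.930718 = 0.069282

0.069282


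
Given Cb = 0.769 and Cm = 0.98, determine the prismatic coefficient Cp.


Formula: Cp = Cb / Cm
Substituting: Cp = 0.769 / 0.98
Result: Cp ≈ 0.78469 (5 s.f.)

0.78469


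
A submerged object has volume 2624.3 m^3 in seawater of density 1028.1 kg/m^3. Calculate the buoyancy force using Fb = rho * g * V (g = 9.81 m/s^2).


Formula: Fb = rho * g * V
Substituting: Fb = 1028.1 * 9.81 * 2624.3
Intermediate: 1028.1 * 9.81 = 10085.661
Result: Fb = 10085.661 * 2624.3 ≈ 26468000 N (5 s.f.)

26468000 N


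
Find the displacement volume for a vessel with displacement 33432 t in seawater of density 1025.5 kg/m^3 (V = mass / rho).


Formula: V = mass / rho
Step 1 — convert tonnes to kg: 33432 t * 1000 = 33432000 kg
Step 2 — V = 33432000 / 1025.5 ≈ 32601 m^3 (5 s.f.)

32601 m^3


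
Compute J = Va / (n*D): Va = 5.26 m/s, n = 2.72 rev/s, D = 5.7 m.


Formula: J = Va / (n * D)
Step 1 — n * D = 2.72 * 5.7 = 15.504
Step 2 — J = 5.26 / 15.504 ≈ 0.33927 (5 s.f.)

0.33927


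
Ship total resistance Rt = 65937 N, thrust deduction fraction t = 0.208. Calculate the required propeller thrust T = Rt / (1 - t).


Formula: T = Rt / (1 - t)
Step 1 — (1 - t) = 1 - 0.208 = 0.792
Step 2 — T = 65937 / 0.792 ≈ 83254 N (5 s.f.)

83254 N
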